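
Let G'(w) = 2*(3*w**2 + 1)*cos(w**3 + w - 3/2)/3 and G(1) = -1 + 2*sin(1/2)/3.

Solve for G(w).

G'(w) matches the chain-rule pattern g'(h)*h' with inner function h(w) = w**3 + w - 3/2; substituting u = h(w) collapses the integral.
A general antiderivative is 2*sin(w**3 + w - 3/2)/3 + C.
The condition gives C = -1 + 2*sin(1/2)/3 - (2*sin(1/2)/3) = -1.
So G(w) = 2*sin(w**3 + w - 3/2)/3 - 1.
Check: d/dw[2*sin(w**3 + w - 3/2)/3 - 1] = 2*w**2*cos(w**3 + w - 3/2) + 2*cos(w**3 + w - 3/2)/3, which equals G'(w).

G(w) = 2*sin(w**3 + w - 3/2)/3 - 1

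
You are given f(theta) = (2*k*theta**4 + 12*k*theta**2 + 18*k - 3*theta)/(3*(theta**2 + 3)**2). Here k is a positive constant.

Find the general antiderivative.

F(theta) = 2*k*theta/3 + 1/(2*theta**2 + 6) + C

Recover f(theta) by differentiating a candidate F(theta); any mismatch rules it out.
Check: d/dtheta[2*k*theta/3 + 1/(2*theta**2 + 6)] = (2*k*theta**4 + 12*k*theta**2 + 18*k - 3*theta)/(3*theta**4 + 18*theta**2 + 27), which equals f(theta).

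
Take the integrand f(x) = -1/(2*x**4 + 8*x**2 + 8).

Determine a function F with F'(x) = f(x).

Whatever form F(x) takes, F'(x) = f(x) is non-negotiable.
Check: d/dx[(-sqrt(2)*x**2*atan(sqrt(2)*x/2) - 2*x - 2*sqrt(2)*atan(sqrt(2)*x/2))/(16*x**2 + 32)] = -1/(2*x**4 + 8*x**2 + 8) = f(x).

An antiderivative is F(x) = (-sqrt(2)*x**2*atan(sqrt(2)*x/2) - 2*x - 2*sqrt(2)*atan(sqrt(2)*x/2))/(16*x**2 + 32).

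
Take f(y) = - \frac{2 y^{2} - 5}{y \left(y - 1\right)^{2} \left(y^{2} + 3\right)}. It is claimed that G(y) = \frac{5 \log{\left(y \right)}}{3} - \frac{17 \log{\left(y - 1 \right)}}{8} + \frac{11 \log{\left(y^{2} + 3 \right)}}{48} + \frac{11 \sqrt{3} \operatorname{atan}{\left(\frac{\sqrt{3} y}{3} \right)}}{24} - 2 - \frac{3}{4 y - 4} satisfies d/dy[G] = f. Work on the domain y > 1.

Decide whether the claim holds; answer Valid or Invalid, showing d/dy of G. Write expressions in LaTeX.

d/dy[G] = \frac{5 - 2 y^{2}}{y^{5} - 2 y^{4} + 4 y^{3} - 6 y^{2} + 3 y}
This equals f(y) exactly, so the claim holds.

Valid: G'(y) = f(y).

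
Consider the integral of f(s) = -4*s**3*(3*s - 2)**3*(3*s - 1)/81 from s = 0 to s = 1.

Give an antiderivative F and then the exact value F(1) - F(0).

Antiderivative: F(s) = -s**4*(3*s - 2)**4/162; value = -1/162

The substitution u = s**2 - 2*s/3 works: f is exactly (dF/du)*(du/ds) for that inner function.
F(s) = -s**4*(3*s - 2)**4/162 is an antiderivative of f.
Check: d/ds[-s**4*(3*s - 2)**4/162] = -4*s**7 + 28*s**6/3 - 8*s**5 + 80*s**4/27 - 32*s**3/81, which equals f(s).
F(1) = -1/162; F(0) = 0.
Integral = F(1) - F(0) = -1/162.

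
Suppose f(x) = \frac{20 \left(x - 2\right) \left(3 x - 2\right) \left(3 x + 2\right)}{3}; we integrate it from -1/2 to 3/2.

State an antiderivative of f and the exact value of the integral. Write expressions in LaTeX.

Antiderivative: F(x) = \frac{5 \left(3 x^{2} - 4 x - 4\right)^{2}}{3}; value = 15

f matches the chain-rule pattern g'(h)*h' with inner function h(x) = 3 x^{2} - 4 x - 4; substituting u = h(x) collapses the integral.
F(x) = \frac{5 \left(3 x^{2} - 4 x - 4\right)^{2}}{3} is an antiderivative of f.
Check: d/dx[\frac{5 \left(3 x^{2} - 4 x - 4\right)^{2}}{3}] = 60 x^{3} - 120 x^{2} - \frac{80 x}{3} + \frac{160}{3}, which equals f(x).
F(3/2) = \frac{845}{48}; F(-1/2) = \frac{125}{48}.
Integral = F(3/2) - F(-1/2) = 15.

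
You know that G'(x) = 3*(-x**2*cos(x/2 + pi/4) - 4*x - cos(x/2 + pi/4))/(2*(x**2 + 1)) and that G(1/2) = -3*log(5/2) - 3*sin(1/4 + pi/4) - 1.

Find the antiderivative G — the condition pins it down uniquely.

A candidate passes only if d/dx[G] lands on the given G'(x) exactly.
A general antiderivative is -3*log(2*x**2 + 2) - 3*sin(x/2 + pi/4) + C.
The condition gives C = -3*log(5/2) - 3*sin(1/4 + pi/4) - 1 - (-3*log(5/2) - 3*sin(1/4 + pi/4)) = -1.
So G(x) = -3*log(2*x**2 + 2) - 3*sin(x/2 + pi/4) - 1.
Check: d/dx[-3*log(2*x**2 + 2) - 3*sin(x/2 + pi/4) - 1] = (-3*x**2*cos(x/2 + pi/4) - 12*x - 3*cos(x/2 + pi/4))/(2*x**2 + 2), which equals G'(x).

G(x) = -3*log(2*x**2 + 2) - 3*sin(x/2 + pi/4) - 1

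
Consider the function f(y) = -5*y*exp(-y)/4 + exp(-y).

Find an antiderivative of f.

An antiderivative is F(y) = 5*y*exp(-y)/4 + exp(-y)/4.

Recognize the product-rule pattern: f = u'v + uv' with u = 5*y/4 + 1/4, v = exp(-y), so integration by parts undoes it.
Check: d/dy[5*y*exp(-y)/4 + exp(-y)/4] = (4 - 5*y)*exp(-y)/4, which equals f(y).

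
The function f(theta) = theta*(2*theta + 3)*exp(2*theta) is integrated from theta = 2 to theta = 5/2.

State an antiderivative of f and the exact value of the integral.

Recognize the product-rule pattern: f = u'v + uv' with u = theta**2 + theta/2 - 1/4, v = exp(2*theta), so integration by parts undoes it.
F(theta) = theta**2*exp(2*theta) + theta*exp(2*theta)/2 - exp(2*theta)/4 is an antiderivative of f.
Check: d/dtheta[theta**2*exp(2*theta) + theta*exp(2*theta)/2 - exp(2*theta)/4] = 2*theta**2*exp(2*theta) + 3*theta*exp(2*theta), which equals f(theta).
F(5/2) = 29*exp(5)/4; F(2) = 19*exp(4)/4.
Integral = F(5/2) - F(2) = -19*exp(4)/4 + 29*exp(5)/4.

Antiderivative: F(theta) = theta**2*exp(2*theta) + theta*exp(2*theta)/2 - exp(2*theta)/4; value = -19*exp(4)/4 + 29*exp(5)/4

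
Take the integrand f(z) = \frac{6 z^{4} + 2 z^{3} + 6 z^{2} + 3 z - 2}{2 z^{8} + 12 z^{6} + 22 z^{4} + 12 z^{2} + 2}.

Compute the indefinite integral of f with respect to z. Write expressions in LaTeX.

Recognize the product-rule pattern: f = u'v + uv' with u = \frac{1}{z^{4} + 3 z^{2} + 1}, v = - z - \frac{1}{4}, so integration by parts undoes it.
Check: d/dz[\frac{- z - \frac{1}{4}}{z^{4} + 3 z^{2} + 1}] = \frac{6 z^{4} + 2 z^{3} + 6 z^{2} + 3 z - 2}{2 z^{8} + 12 z^{6} + 22 z^{4} + 12 z^{2} + 2} = f(z).

F(z) = \frac{- z - \frac{1}{4}}{z^{4} + 3 z^{2} + 1} + C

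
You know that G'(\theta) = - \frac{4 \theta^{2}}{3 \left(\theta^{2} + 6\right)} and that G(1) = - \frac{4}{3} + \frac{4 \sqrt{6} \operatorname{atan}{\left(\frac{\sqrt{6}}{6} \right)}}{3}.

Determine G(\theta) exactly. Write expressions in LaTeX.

G(\theta) = - \frac{4 \theta}{3} + \frac{4 \sqrt{6} \operatorname{atan}{\left(\frac{\sqrt{6} \theta}{6} \right)}}{3}

For G(\theta) to be correct, d/d\theta[G] must agree with the stated G'(\theta) identically.
A general antiderivative is - \frac{4 \theta}{3} + \frac{4 \sqrt{6} \operatorname{atan}{\left(\frac{\sqrt{6} \theta}{6} \right)}}{3} + C.
The condition gives C = - \frac{4}{3} + \frac{4 \sqrt{6} \operatorname{atan}{\left(\frac{\sqrt{6}}{6} \right)}}{3} - (- \frac{4}{3} + \frac{4 \sqrt{6} \operatorname{atan}{\left(\frac{\sqrt{6}}{6} \right)}}{3}) = 0.
So G(\theta) = - \frac{4 \theta}{3} + \frac{4 \sqrt{6} \operatorname{atan}{\left(\frac{\sqrt{6} \theta}{6} \right)}}{3}.
Check: d/d\theta[- \frac{4 \theta}{3} + \frac{4 \sqrt{6} \operatorname{atan}{\left(\frac{\sqrt{6} \theta}{6} \right)}}{3}] = - \frac{4 \theta^{2}}{3 \theta^{2} + 18}, which equals G'(\theta).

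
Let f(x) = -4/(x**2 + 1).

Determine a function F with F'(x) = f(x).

Whatever form F(x) takes, F'(x) = f(x) is non-negotiable.
Check: d/dx[-4*atan(x)] = -4/(x**2 + 1) = f(x).

An antiderivative is F(x) = -4*atan(x).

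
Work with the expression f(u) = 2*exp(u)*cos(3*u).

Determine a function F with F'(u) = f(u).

A candidate is checked by its d/du: the result must match f(u).
Check: d/du[3*exp(u)*sin(3*u)/5 + exp(u)*cos(3*u)/5] = 2*exp(u)*cos(3*u) = f(u).

An antiderivative is F(u) = 3*exp(u)*sin(3*u)/5 + exp(u)*cos(3*u)/5.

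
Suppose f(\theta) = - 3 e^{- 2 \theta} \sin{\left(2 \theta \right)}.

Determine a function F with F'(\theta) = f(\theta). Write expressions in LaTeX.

An antiderivative is F(\theta) = \frac{3 e^{- 2 \theta} \sin{\left(2 \theta \right)}}{4} + \frac{3 e^{- 2 \theta} \cos{\left(2 \theta \right)}}{4}.

Whatever form F(\theta) takes, F'(\theta) = f(\theta) is non-negotiable.
Check: d/d\theta[\frac{3 e^{- 2 \theta} \sin{\left(2 \theta \right)}}{4} + \frac{3 e^{- 2 \theta} \cos{\left(2 \theta \right)}}{4}] = - 3 e^{- 2 \theta} \sin{\left(2 \theta \right)} = f(\theta).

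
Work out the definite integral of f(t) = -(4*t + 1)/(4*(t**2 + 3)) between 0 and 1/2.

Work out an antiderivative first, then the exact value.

Antiderivative: F(t) = (-6*log(t**2 + 3) - sqrt(3)*atan(sqrt(3)*t/3))/12; value = -log(13/4)/2 - sqrt(3)*atan(sqrt(3)/6)/12 + log(3)/2

An antiderivative F(t) passes only if d/dt[F] lands on f(t) exactly.
F(t) = (-6*log(t**2 + 3) - sqrt(3)*atan(sqrt(3)*t/3))/12 is an antiderivative of f.
Check: d/dt[(-6*log(t**2 + 3) - sqrt(3)*atan(sqrt(3)*t/3))/12] = (-4*t - 1)/(4*t**2 + 12), which equals f(t).
F(1/2) = -log(13/4)/2 - sqrt(3)*atan(sqrt(3)/6)/12; F(0) = -log(3)/2.
Integral = F(1/2) - F(0) = -log(13/4)/2 - sqrt(3)*atan(sqrt(3)/6)/12 + log(3)/2.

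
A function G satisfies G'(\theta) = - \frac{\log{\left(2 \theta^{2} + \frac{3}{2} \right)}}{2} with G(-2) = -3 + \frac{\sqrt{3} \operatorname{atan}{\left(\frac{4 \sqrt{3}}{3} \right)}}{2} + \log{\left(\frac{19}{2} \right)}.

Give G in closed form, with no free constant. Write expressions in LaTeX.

Since d/d\theta undoes antidifferentiation here, G(\theta) must give back the stated G'(\theta).
A general antiderivative is - \frac{\theta \log{\left(2 \theta^{2} + \frac{3}{2} \right)}}{2} + \theta - \frac{\sqrt{3} \operatorname{atan}{\left(\frac{2 \sqrt{3} \theta}{3} \right)}}{2} + C.
The condition gives C = -3 + \frac{\sqrt{3} \operatorname{atan}{\left(\frac{4 \sqrt{3}}{3} \right)}}{2} + \log{\left(\frac{19}{2} \right)} - (-2 + \frac{\sqrt{3} \operatorname{atan}{\left(\frac{4 \sqrt{3}}{3} \right)}}{2} + \log{\left(\frac{19}{2} \right)}) = -1.
So G(\theta) = - \frac{\theta \log{\left(2 \theta^{2} + \frac{3}{2} \right)} - 2 \theta + \sqrt{3} \operatorname{atan}{\left(\frac{2 \sqrt{3} \theta}{3} \right)} + 2}{2}.
Check: d/d\theta[- \frac{\theta \log{\left(2 \theta^{2} + \frac{3}{2} \right)} - 2 \theta + \sqrt{3} \operatorname{atan}{\left(\frac{2 \sqrt{3} \theta}{3} \right)} + 2}{2}] = - \frac{\log{\left(2 \theta^{2} + \frac{3}{2} \right)}}{2} = G'(\theta).

G(\theta) = - \frac{\theta \log{\left(2 \theta^{2} + \frac{3}{2} \right)} - 2 \theta + \sqrt{3} \operatorname{atan}{\left(\frac{2 \sqrt{3} \theta}{3} \right)} + 2}{2}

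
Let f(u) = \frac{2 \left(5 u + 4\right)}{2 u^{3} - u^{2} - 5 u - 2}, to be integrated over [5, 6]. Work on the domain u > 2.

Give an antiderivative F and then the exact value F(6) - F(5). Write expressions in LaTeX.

Antiderivative: F(u) = - \frac{2 \left(- 14 \log{\left(u - 2 \right)} + 9 \log{\left(u + \frac{1}{2} \right)} + 5 \log{\left(u + 1 \right)}\right)}{15}; value = - \frac{6 \log{\left(\frac{13}{2} \right)}}{5} - \frac{28 \log{\left(3 \right)}}{15} - \frac{2 \log{\left(7 \right)}}{3} + \frac{2 \log{\left(6 \right)}}{3} + \frac{6 \log{\left(\frac{11}{2} \right)}}{5} + \frac{28 \log{\left(4 \right)}}{15}

Factor the denominator (\left(u - 2\right) \left(u + 1\right) \left(2 u + 1\right)) and decompose: f = - \frac{12}{5 \left(2 u + 1\right)} - \frac{2}{3 \left(u + 1\right)} + \frac{28}{15 \left(u - 2\right)}; each piece integrates to a log, atan, or power term.
F(u) = - \frac{2 \left(- 14 \log{\left(u - 2 \right)} + 9 \log{\left(u + \frac{1}{2} \right)} + 5 \log{\left(u + 1 \right)}\right)}{15} is an antiderivative of f.
Check: d/du[- \frac{2 \left(- 14 \log{\left(u - 2 \right)} + 9 \log{\left(u + \frac{1}{2} \right)} + 5 \log{\left(u + 1 \right)}\right)}{15}] = \frac{10 u + 8}{2 u^{3} - u^{2} - 5 u - 2}, which equals f(u).
F(6) = - \frac{6 \log{\left(\frac{13}{2} \right)}}{5} - \frac{2 \log{\left(7 \right)}}{3} + \frac{28 \log{\left(4 \right)}}{15}; F(5) = - \frac{6 \log{\left(\frac{11}{2} \right)}}{5} - \frac{2 \log{\left(6 \right)}}{3} + \frac{28 \log{\left(3 \right)}}{15}.
Integral = F(6) - F(5) = - \frac{6 \log{\left(\frac{13}{2} \right)}}{5} - \frac{28 \log{\left(3 \right)}}{15} - \frac{2 \log{\left(7 \right)}}{3} + \frac{2 \log{\left(6 \right)}}{3} + \frac{6 \log{\left(\frac{11}{2} \right)}}{5} + \frac{28 \log{\left(4 \right)}}{15}.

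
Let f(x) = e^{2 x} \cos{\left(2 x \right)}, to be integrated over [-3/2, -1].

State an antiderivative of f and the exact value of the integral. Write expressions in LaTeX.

A first test for any F(x): its x-derivative must equal f(x) identically.
F(x) = \frac{\left(\sin{\left(2 x \right)} + \cos{\left(2 x \right)}\right) e^{2 x}}{4} is an antiderivative of f.
Check: d/dx[\frac{\left(\sin{\left(2 x \right)} + \cos{\left(2 x \right)}\right) e^{2 x}}{4}] = e^{2 x} \cos{\left(2 x \right)} = f(x).
F(-1) = - \frac{\sin{\left(2 \right)}}{4 e^{2}} + \frac{\cos{\left(2 \right)}}{4 e^{2}}; F(-3/2) = \frac{\cos{\left(3 \right)}}{4 e^{3}} - \frac{\sin{\left(3 \right)}}{4 e^{3}}.
Integral = F(-1) - F(-3/2) = - \frac{\sin{\left(2 \right)}}{4 e^{2}} + \frac{\cos{\left(2 \right)}}{4 e^{2}} + \frac{\sin{\left(3 \right)}}{4 e^{3}} - \frac{\cos{\left(3 \right)}}{4 e^{3}}.

Antiderivative: F(x) = \frac{\left(\sin{\left(2 x \right)} + \cos{\left(2 x \right)}\right) e^{2 x}}{4}; value = - \frac{\sin{\left(2 \right)}}{4 e^{2}} + \frac{\cos{\left(2 \right)}}{4 e^{2}} + \frac{\sin{\left(3 \right)}}{4 e^{3}} - \frac{\cos{\left(3 \right)}}{4 e^{3}}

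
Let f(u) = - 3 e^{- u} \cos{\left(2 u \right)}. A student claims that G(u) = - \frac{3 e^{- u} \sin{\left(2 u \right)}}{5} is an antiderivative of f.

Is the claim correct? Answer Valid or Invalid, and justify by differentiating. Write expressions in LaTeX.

d/du[G] = \frac{\left(3 \sin{\left(2 u \right)} - 6 \cos{\left(2 u \right)}\right) e^{- u}}{5}
d/du[G] - f(u) = \frac{\left(3 \sin{\left(2 u \right)} + 9 \cos{\left(2 u \right)}\right) e^{- u}}{5} != 0.

Invalid: d/du[G] - f = \frac{\left(3 \sin{\left(2 u \right)} + 9 \cos{\left(2 u \right)}\right) e^{- u}}{5}, which is not 0.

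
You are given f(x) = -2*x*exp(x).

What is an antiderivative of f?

An antiderivative is F(x) = 2*(1 - x)*exp(x).

f has the shape u'v + uv' for u = 2 - 2*x and v = exp(x) — it is the derivative of the product u*v.
Check: d/dx[2*(1 - x)*exp(x)] = -2*x*exp(x) = f(x).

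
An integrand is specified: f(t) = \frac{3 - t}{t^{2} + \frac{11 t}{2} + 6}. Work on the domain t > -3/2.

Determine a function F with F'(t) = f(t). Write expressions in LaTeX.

Factor the denominator (\left(t + 4\right) \left(2 t + 3\right)) and decompose: f = \frac{18}{5 \left(2 t + 3\right)} - \frac{14}{5 \left(t + 4\right)}; each piece integrates to a log, atan, or power term.
Check: d/dt[\frac{9 \log{\left(t + \frac{3}{2} \right)} - 14 \log{\left(t + 4 \right)}}{5}] = \frac{6 - 2 t}{2 t^{2} + 11 t + 12}, which equals f(t).

An antiderivative is F(t) = \frac{9 \log{\left(t + \frac{3}{2} \right)} - 14 \log{\left(t + 4 \right)}}{5}.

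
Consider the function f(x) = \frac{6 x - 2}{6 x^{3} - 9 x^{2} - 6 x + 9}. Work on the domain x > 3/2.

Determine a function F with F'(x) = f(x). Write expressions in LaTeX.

The denominator factors as 3 \left(x - 1\right) \left(x + 1\right) \left(2 x - 3\right); partial fractions split f into directly integrable pieces: \frac{28}{15 \left(2 x - 3\right)} - \frac{4}{15 \left(x + 1\right)} - \frac{2}{3 \left(x - 1\right)}.
Check: d/dx[\frac{2 \left(7 \log{\left(x - \frac{3}{2} \right)} - 5 \log{\left(x - 1 \right)} - 2 \log{\left(x + 1 \right)}\right)}{15}] = \frac{6 x - 2}{6 x^{3} - 9 x^{2} - 6 x + 9} = f(x).

An antiderivative is F(x) = \frac{2 \left(7 \log{\left(x - \frac{3}{2} \right)} - 5 \log{\left(x - 1 \right)} - 2 \log{\left(x + 1 \right)}\right)}{15}.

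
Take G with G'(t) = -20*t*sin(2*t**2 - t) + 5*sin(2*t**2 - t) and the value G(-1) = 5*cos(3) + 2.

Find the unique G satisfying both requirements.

G(t) = 5*cos(2*t**2 - t) + 2

G'(t) matches the chain-rule pattern g'(h)*h' with inner function h(t) = 2*t**2 - t; substituting u = h(t) collapses the integral.
A general antiderivative is 5*cos(2*t**2 - t) + C.
The condition gives C = 5*cos(3) + 2 - (5*cos(3)) = 2.
So G(t) = 5*cos(2*t**2 - t) + 2.
Check: d/dt[5*cos(2*t**2 - t) + 2] = -20*t*sin(2*t**2 - t) + 5*sin(2*t**2 - t) = G'(t).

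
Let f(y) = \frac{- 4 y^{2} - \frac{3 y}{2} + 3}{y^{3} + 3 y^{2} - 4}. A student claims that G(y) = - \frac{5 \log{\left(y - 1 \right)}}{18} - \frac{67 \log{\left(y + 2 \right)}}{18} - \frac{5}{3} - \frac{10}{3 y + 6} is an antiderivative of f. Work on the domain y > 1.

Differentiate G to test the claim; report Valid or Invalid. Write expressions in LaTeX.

Valid: G'(y) = f(y).

d/dy[G] = \frac{- 8 y^{2} - 3 y + 6}{2 y^{3} + 6 y^{2} - 8}
This equals f(y) exactly, so the claim holds.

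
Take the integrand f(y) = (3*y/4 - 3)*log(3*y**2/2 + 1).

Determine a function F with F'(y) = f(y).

An antiderivative is F(y) = (-3*y**2 + 3*y*(y - 8)*log(3*y**2/2 + 1) + 48*y + 2*log(y**2 + 2/3) - 16*sqrt(6)*atan(sqrt(6)*y/2))/8.

Check any antiderivative F(y) by computing F'(y) and comparing it with f(y).
Check: d/dy[(-3*y**2 + 3*y*(y - 8)*log(3*y**2/2 + 1) + 48*y + 2*log(y**2 + 2/3) - 16*sqrt(6)*atan(sqrt(6)*y/2))/8] = 3*y*log(3*y**2/2 + 1)/4 - 3*log(3*y**2/2 + 1), which equals f(y).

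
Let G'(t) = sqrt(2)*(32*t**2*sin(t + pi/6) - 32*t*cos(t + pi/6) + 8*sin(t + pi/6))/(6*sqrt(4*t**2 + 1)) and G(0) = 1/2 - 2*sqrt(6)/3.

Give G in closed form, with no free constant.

G(t) = -8*sqrt(2*t**2 + 1/2)*cos(t + pi/6)/3 + 1/2

Recognize the product-rule pattern: G'(t) = u'v + uv' with u = -8*sqrt(2*t**2 + 1/2)/3, v = cos(t + pi/6), so integration by parts undoes it.
A general antiderivative is -8*sqrt(2*t**2 + 1/2)*cos(t + pi/6)/3 + C.
The condition gives C = 1/2 - 2*sqrt(6)/3 - (-2*sqrt(6)/3) = 1/2.
So G(t) = -8*sqrt(2*t**2 + 1/2)*cos(t + pi/6)/3 + 1/2.
Check: d/dt[-8*sqrt(2*t**2 + 1/2)*cos(t + pi/6)/3 + 1/2] = sqrt(2)*(32*t**2*sin(t + pi/6) - 32*t*cos(t + pi/6) + 8*sin(t + pi/6))/(6*sqrt(4*t**2 + 1)) = G'(t).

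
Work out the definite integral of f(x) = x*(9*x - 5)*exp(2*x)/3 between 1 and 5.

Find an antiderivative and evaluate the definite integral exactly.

Antiderivative: F(x) = (9*x**2 - 14*x + 7)*exp(2*x)/6; value = -exp(2)/3 + 27*exp(10)

f has the shape u'v + uv' for u = 3*x**2/2 - 7*x/3 + 7/6 and v = exp(2*x) — it is the derivative of the product u*v.
F(x) = (9*x**2 - 14*x + 7)*exp(2*x)/6 is an antiderivative of f.
Check: d/dx[(9*x**2 - 14*x + 7)*exp(2*x)/6] = 3*x**2*exp(2*x) - 5*x*exp(2*x)/3, which equals f(x).
F(5) = 27*exp(10); F(1) = exp(2)/3.
Integral = F(5) - F(1) = -exp(2)/3 + 27*exp(10).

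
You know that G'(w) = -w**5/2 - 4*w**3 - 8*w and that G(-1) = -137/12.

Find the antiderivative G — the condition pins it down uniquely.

G(w) = ((-w**2 - 4)**3 - 12)/12

G'(w) matches the chain-rule pattern g'(h)*h' with inner function h(w) = -w**2/2 - 2; substituting u = h(w) collapses the integral.
A general antiderivative is 2*(-w**2/2 - 2)**3/3 + C.
The condition gives C = -137/12 - (-125/12) = -1.
So G(w) = ((-w**2 - 4)**3 - 12)/12.
Check: d/dw[((-w**2 - 4)**3 - 12)/12] = -w**5/2 - 4*w**3 - 8*w = G'(w).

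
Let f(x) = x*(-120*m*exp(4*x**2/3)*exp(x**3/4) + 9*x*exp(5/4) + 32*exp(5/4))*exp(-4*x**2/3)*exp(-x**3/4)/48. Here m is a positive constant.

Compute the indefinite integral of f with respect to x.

F(x) = -5*m*x**2/4 - exp(5/4)*exp(-4*x**2/3)*exp(-x**3/4)/4 + C

Check any antiderivative F(x) by computing F'(x) and comparing it with f(x).
Check: d/dx[-5*m*x**2/4 - exp(5/4)*exp(-4*x**2/3)*exp(-x**3/4)/4] = (-120*m*x*exp(4*x**2/3)*exp(x**3/4) + 9*x**2*exp(5/4) + 32*x*exp(5/4))*exp(-4*x**2/3)*exp(-x**3/4)/48, which equals f(x).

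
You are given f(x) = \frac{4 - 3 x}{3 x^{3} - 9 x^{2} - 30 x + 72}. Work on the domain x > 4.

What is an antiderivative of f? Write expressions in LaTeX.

The denominator factors as 3 \left(x - 4\right) \left(x - 2\right) \left(x + 3\right); partial fractions split f into directly integrable pieces: \frac{13}{105 \left(x + 3\right)} + \frac{1}{15 \left(x - 2\right)} - \frac{4}{21 \left(x - 4\right)}.
Check: d/dx[- \frac{4 \log{\left(x - 4 \right)}}{21} + \frac{\log{\left(x - 2 \right)}}{15} + \frac{13 \log{\left(x + 3 \right)}}{105}] = \frac{4 - 3 x}{3 x^{3} - 9 x^{2} - 30 x + 72} = f(x).

An antiderivative is F(x) = - \frac{4 \log{\left(x - 4 \right)}}{21} + \frac{\log{\left(x - 2 \right)}}{15} + \frac{13 \log{\left(x + 3 \right)}}{105}.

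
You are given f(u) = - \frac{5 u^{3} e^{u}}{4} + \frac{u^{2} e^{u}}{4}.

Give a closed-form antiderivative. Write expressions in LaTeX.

An antiderivative is F(u) = \frac{\left(- 5 u^{3} + 16 u^{2} - 32 u + 32\right) e^{u}}{4}.

Recognize the product-rule pattern: f = v'r + vr' with v = - \frac{5 u^{3}}{4} + 4 u^{2} - 8 u + 8, r = e^{u}, so integration by parts undoes it.
Check: d/du[\frac{\left(- 5 u^{3} + 16 u^{2} - 32 u + 32\right) e^{u}}{4}] = - \frac{5 u^{3} e^{u}}{4} + \frac{u^{2} e^{u}}{4} = f(u).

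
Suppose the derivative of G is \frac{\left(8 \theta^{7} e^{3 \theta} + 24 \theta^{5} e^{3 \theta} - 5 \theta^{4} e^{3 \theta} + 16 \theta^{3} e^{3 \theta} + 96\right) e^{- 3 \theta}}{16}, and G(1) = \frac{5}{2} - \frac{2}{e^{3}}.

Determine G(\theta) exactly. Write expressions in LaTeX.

G(\theta) = \frac{\theta^{8}}{16} + \frac{\theta^{6}}{4} - \frac{\theta^{5}}{16} + \frac{\theta^{4}}{4} + 2 - 2 e^{- 3 \theta}

For G(\theta) to be correct, d/d\theta[G] must agree with the stated G'(\theta) identically.
A general antiderivative is \frac{\theta^{4} \left(\theta^{4} + 4 \theta^{2} - \theta + 4\right)}{16} - 2 e^{- 3 \theta} + C.
The condition gives C = \frac{5}{2} - \frac{2}{e^{3}} - (\frac{1}{2} - \frac{2}{e^{3}}) = 2.
So G(\theta) = \frac{\theta^{8}}{16} + \frac{\theta^{6}}{4} - \frac{\theta^{5}}{16} + \frac{\theta^{4}}{4} + 2 - 2 e^{- 3 \theta}.
Check: d/d\theta[\frac{\theta^{8}}{16} + \frac{\theta^{6}}{4} - \frac{\theta^{5}}{16} + \frac{\theta^{4}}{4} + 2 - 2 e^{- 3 \theta}] = \frac{\left(8 \theta^{7} e^{3 \theta} + 24 \theta^{5} e^{3 \theta} - 5 \theta^{4} e^{3 \theta} + 16 \theta^{3} e^{3 \theta} + 96\right) e^{- 3 \theta}}{16} = G'(\theta).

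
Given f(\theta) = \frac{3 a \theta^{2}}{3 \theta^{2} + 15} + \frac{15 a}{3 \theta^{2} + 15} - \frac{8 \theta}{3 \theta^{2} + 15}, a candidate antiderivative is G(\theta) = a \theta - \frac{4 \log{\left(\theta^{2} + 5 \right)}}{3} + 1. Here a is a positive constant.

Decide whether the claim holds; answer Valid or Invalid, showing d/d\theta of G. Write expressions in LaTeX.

d/d\theta[G] = \frac{3 a \theta^{2} + 15 a - 8 \theta}{3 \theta^{2} + 15}
This equals f(\theta) exactly, so the claim holds.

Valid - differentiating G returns exactly f.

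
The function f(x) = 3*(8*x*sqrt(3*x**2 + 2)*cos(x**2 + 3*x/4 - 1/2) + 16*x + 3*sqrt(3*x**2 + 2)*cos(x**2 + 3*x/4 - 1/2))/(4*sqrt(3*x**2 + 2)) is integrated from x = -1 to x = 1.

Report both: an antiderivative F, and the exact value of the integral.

Antiderivative: F(x) = 4*sqrt(3*x**2 + 2) + 3*sin(x**2 + 3*x/4 - 1/2); value = 3*sin(1/4) + 3*sin(5/4)

Any candidate F(x) must reproduce f(x) exactly when differentiated.
F(x) = 4*sqrt(3*x**2 + 2) + 3*sin(x**2 + 3*x/4 - 1/2) is an antiderivative of f.
Check: d/dx[4*sqrt(3*x**2 + 2) + 3*sin(x**2 + 3*x/4 - 1/2)] = (24*x*sqrt(3*x**2 + 2)*cos(x**2 + 3*x/4 - 1/2) + 48*x + 9*sqrt(3*x**2 + 2)*cos(x**2 + 3*x/4 - 1/2))/(4*sqrt(3*x**2 + 2)), which equals f(x).
F(1) = 3*sin(5/4) + 4*sqrt(5); F(-1) = -3*sin(1/4) + 4*sqrt(5).
Integral = F(1) - F(-1) = 3*sin(1/4) + 3*sin(5/4).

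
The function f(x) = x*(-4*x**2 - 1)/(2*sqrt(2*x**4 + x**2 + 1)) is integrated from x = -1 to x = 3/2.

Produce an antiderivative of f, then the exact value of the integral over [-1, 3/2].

Antiderivative: F(x) = -sqrt(2*x**4 + x**2 + 1)/2; value = 1 - sqrt(214)/8

f matches the chain-rule pattern g'(h)*h' with inner function h(x) = 2*x**4 + x**2 + 1; substituting u = h(x) collapses the integral.
F(x) = -sqrt(2*x**4 + x**2 + 1)/2 is an antiderivative of f.
Check: d/dx[-sqrt(2*x**4 + x**2 + 1)/2] = (-4*x**3 - x)/(2*sqrt(2*x**4 + x**2 + 1)), which equals f(x).
F(3/2) = -sqrt(214)/8; F(-1) = -1.
Integral = F(3/2) - F(-1) = 1 - sqrt(214)/8.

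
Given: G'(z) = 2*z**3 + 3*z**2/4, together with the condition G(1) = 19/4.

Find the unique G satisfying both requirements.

The integrand splits into summands that can be handled one at a time.
A general antiderivative is z**4/2 + z**3/4 + 5 + C.
The condition gives C = 19/4 - (23/4) = -1.
So G(z) = (2*z**4 + z**3 + 16)/4.
Check: d/dz[(2*z**4 + z**3 + 16)/4] = 2*z**3 + 3*z**2/4 = G'(z).

G(z) = (2*z**4 + z**3 + 16)/4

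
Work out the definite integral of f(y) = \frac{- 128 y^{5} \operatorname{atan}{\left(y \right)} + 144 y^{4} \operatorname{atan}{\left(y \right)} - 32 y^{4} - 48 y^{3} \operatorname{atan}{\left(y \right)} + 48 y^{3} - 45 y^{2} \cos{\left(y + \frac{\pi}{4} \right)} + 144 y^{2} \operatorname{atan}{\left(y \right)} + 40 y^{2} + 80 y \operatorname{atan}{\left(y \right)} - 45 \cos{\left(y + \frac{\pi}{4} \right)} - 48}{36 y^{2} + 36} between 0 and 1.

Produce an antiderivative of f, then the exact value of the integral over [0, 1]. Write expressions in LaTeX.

An antiderivative F(y) passes only if d/dy[F] lands on f(y) exactly.
F(y) = - \frac{2 \left(\frac{4 y^{4}}{3} - 2 y^{3} - \frac{5 y^{2}}{3} + 2\right) \operatorname{atan}{\left(y \right)}}{3} - \frac{5 \sin{\left(y + \frac{\pi}{4} \right)}}{4} is an antiderivative of f.
Check: d/dy[- \frac{2 \left(\frac{4 y^{4}}{3} - 2 y^{3} - \frac{5 y^{2}}{3} + 2\right) \operatorname{atan}{\left(y \right)}}{3} - \frac{5 \sin{\left(y + \frac{\pi}{4} \right)}}{4}] = \frac{- 128 y^{5} \operatorname{atan}{\left(y \right)} + 144 y^{4} \operatorname{atan}{\left(y \right)} - 32 y^{4} - 48 y^{3} \operatorname{atan}{\left(y \right)} + 48 y^{3} - 45 y^{2} \cos{\left(y + \frac{\pi}{4} \right)} + 144 y^{2} \operatorname{atan}{\left(y \right)} + 40 y^{2} + 80 y \operatorname{atan}{\left(y \right)} - 45 \cos{\left(y + \frac{\pi}{4} \right)} - 48}{36 y^{2} + 36} = f(y).
F(1) = - \frac{5 \sin{\left(\frac{\pi}{4} + 1 \right)}}{4} + \frac{\pi}{18}; F(0) = - \frac{5 \sqrt{2}}{8}.
Integral = F(1) - F(0) = - \frac{5 \sin{\left(\frac{\pi}{4} + 1 \right)}}{4} + \frac{\pi}{18} + \frac{5 \sqrt{2}}{8}.

Antiderivative: F(y) = - \frac{2 \left(\frac{4 y^{4}}{3} - 2 y^{3} - \frac{5 y^{2}}{3} + 2\right) \operatorname{atan}{\left(y \right)}}{3} - \frac{5 \sin{\left(y + \frac{\pi}{4} \right)}}{4}; value = - \frac{5 \sin{\left(\frac{\pi}{4} + 1 \right)}}{4} + \frac{\pi}{18} + \frac{5 \sqrt{2}}{8}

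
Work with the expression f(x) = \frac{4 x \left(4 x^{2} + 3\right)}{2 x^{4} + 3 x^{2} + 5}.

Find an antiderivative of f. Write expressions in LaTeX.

An antiderivative is F(x) = 2 \log{\left(\frac{2 x^{4}}{3} + x^{2} + \frac{5}{3} \right)}.

f matches the chain-rule pattern g'(h)*h' with inner function h(x) = \frac{2 x^{4}}{3} + x^{2} + \frac{5}{3}; substituting u = h(x) collapses the integral.
Check: d/dx[2 \log{\left(\frac{2 x^{4}}{3} + x^{2} + \frac{5}{3} \right)}] = \frac{16 x^{3} + 12 x}{2 x^{4} + 3 x^{2} + 5}, which equals f(x).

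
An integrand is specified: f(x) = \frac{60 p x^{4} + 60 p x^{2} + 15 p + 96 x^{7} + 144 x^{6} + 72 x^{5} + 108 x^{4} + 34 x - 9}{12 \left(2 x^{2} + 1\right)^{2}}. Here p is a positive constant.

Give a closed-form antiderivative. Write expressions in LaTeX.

A first test for any F(x): its x-derivative must equal f(x) identically.
Check: d/dx[\frac{120 p x \left(2 x^{2} + 1\right) + 3 \left(2 x^{2} + 1\right) \left(4 x^{2} + 4 x - 3\right)^{2} - 80}{96 \left(2 x^{2} + 1\right)}] = \frac{60 p x^{4} + 60 p x^{2} + 15 p + 96 x^{7} + 144 x^{6} + 72 x^{5} + 108 x^{4} + 34 x - 9}{48 x^{4} + 48 x^{2} + 12}, which equals f(x).

An antiderivative is F(x) = \frac{120 p x \left(2 x^{2} + 1\right) + 3 \left(2 x^{2} + 1\right) \left(4 x^{2} + 4 x - 3\right)^{2} - 80}{96 \left(2 x^{2} + 1\right)}.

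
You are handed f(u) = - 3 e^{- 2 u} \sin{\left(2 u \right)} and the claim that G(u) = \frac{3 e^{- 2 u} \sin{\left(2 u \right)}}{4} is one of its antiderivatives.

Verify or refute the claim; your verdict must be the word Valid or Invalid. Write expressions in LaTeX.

d/du[G] = \frac{\left(- 3 \sin{\left(2 u \right)} + 3 \cos{\left(2 u \right)}\right) e^{- 2 u}}{2}
d/du[G] - f(u) = \frac{\left(3 \sin{\left(2 u \right)} + 3 \cos{\left(2 u \right)}\right) e^{- 2 u}}{2} != 0.

Invalid: d/du[G] - f = \frac{\left(3 \sin{\left(2 u \right)} + 3 \cos{\left(2 u \right)}\right) e^{- 2 u}}{2}, which is not 0.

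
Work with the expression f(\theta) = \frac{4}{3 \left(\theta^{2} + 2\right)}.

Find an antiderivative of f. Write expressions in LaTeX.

An antiderivative is F(\theta) = \frac{2 \sqrt{2} \operatorname{atan}{\left(\frac{\sqrt{2} \theta}{2} \right)}}{3}.

Whatever form F(\theta) takes, F'(\theta) = f(\theta) is non-negotiable.
Check: d/d\theta[\frac{2 \sqrt{2} \operatorname{atan}{\left(\frac{\sqrt{2} \theta}{2} \right)}}{3}] = \frac{4}{3 \theta^{2} + 6}, which equals f(\theta).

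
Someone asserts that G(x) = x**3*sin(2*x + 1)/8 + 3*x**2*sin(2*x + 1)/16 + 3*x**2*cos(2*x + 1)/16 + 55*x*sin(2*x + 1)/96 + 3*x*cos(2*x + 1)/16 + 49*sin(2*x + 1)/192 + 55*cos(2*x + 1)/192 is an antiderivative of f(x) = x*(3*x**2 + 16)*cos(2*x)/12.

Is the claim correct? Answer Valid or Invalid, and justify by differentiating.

d/dx[G] = x**3*cos(2*x + 1)/4 + 3*x**2*cos(2*x + 1)/8 + 73*x*cos(2*x + 1)/48 + 67*cos(2*x + 1)/96
d/dx[G] - f(x) = -x**3*cos(2*x)/4 + x**3*cos(2*x + 1)/4 + 3*x**2*cos(2*x + 1)/8 - 4*x*cos(2*x)/3 + 73*x*cos(2*x + 1)/48 + 67*cos(2*x + 1)/96 != 0.

Invalid: d/dx[G] - f = -x**3*cos(2*x)/4 + x**3*cos(2*x + 1)/4 + 3*x**2*cos(2*x + 1)/8 - 4*x*cos(2*x)/3 + 73*x*cos(2*x + 1)/48 + 67*cos(2*x + 1)/96, which is not 0.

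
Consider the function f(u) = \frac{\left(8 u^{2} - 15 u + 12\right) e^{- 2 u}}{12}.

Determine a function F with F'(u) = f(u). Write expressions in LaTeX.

Recognize the product-rule pattern: f = v'r + vr' with v = - \frac{u^{2}}{3} + \frac{7 u}{24} - \frac{17}{48}, r = e^{- 2 u}, so integration by parts undoes it.
Check: d/du[- \frac{u^{2} e^{- 2 u}}{3} + \frac{7 u e^{- 2 u}}{24} - \frac{17 e^{- 2 u}}{48}] = \frac{\left(8 u^{2} - 15 u + 12\right) e^{- 2 u}}{12} = f(u).

An antiderivative is F(u) = - \frac{u^{2} e^{- 2 u}}{3} + \frac{7 u e^{- 2 u}}{24} - \frac{17 e^{- 2 u}}{48}.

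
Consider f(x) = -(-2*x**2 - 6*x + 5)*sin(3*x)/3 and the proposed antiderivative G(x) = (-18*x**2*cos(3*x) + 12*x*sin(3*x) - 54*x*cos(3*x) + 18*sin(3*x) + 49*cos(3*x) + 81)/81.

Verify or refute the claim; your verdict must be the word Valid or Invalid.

Valid. The derivative of G reproduces f.

d/dx[G] = 2*x**2*sin(3*x)/3 + 2*x*sin(3*x) - 5*sin(3*x)/3
This equals f(x) exactly, so the claim holds.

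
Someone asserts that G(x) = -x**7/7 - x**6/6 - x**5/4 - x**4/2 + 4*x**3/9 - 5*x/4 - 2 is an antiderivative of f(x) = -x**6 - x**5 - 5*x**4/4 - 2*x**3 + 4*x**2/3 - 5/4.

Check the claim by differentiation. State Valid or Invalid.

Valid: G'(x) = f(x).

d/dx[G] = -x**6 - x**5 - 5*x**4/4 - 2*x**3 + 4*x**2/3 - 5/4
This equals f(x) exactly, so the claim holds.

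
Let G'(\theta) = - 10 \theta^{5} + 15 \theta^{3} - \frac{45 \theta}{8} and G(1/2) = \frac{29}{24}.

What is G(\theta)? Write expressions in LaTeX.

G(\theta) = \frac{5 \left(3 - 4 \theta^{2}\right)^{3} + 192}{192}

The substitution u = \frac{3}{4} - \theta^{2} works: G'(\theta) is exactly (dG/du)*(du/d\theta) for that inner function.
A general antiderivative is \frac{5 \left(\frac{3}{4} - \theta^{2}\right)^{3}}{3} + C.
The condition gives C = \frac{29}{24} - (\frac{5}{24}) = 1.
So G(\theta) = \frac{5 \left(3 - 4 \theta^{2}\right)^{3} + 192}{192}.
Check: d/d\theta[\frac{5 \left(3 - 4 \theta^{2}\right)^{3} + 192}{192}] = - 10 \theta^{5} + 15 \theta^{3} - \frac{45 \theta}{8} = G'(\theta).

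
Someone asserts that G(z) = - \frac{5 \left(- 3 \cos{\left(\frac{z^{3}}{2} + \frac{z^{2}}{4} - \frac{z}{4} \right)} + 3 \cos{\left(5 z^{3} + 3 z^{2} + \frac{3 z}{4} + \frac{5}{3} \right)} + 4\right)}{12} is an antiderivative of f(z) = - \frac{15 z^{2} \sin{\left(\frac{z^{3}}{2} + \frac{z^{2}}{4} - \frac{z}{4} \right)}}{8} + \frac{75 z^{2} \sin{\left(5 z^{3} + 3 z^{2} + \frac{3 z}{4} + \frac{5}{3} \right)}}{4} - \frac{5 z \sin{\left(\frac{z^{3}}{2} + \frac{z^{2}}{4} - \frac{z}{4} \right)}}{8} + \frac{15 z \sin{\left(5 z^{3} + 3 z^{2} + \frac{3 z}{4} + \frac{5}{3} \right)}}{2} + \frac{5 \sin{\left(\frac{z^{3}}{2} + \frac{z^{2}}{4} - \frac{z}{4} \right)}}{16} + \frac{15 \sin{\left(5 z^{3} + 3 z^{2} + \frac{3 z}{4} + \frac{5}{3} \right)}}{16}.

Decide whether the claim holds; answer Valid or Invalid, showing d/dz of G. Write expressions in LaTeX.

d/dz[G] = - \frac{15 z^{2} \sin{\left(\frac{z^{3}}{2} + \frac{z^{2}}{4} - \frac{z}{4} \right)}}{8} + \frac{75 z^{2} \sin{\left(5 z^{3} + 3 z^{2} + \frac{3 z}{4} + \frac{5}{3} \right)}}{4} - \frac{5 z \sin{\left(\frac{z^{3}}{2} + \frac{z^{2}}{4} - \frac{z}{4} \right)}}{8} + \frac{15 z \sin{\left(5 z^{3} + 3 z^{2} + \frac{3 z}{4} + \frac{5}{3} \right)}}{2} + \frac{5 \sin{\left(\frac{z^{3}}{2} + \frac{z^{2}}{4} - \frac{z}{4} \right)}}{16} + \frac{15 \sin{\left(5 z^{3} + 3 z^{2} + \frac{3 z}{4} + \frac{5}{3} \right)}}{16}
This equals f(z) exactly, so the claim holds.

Valid. The derivative of G reproduces f.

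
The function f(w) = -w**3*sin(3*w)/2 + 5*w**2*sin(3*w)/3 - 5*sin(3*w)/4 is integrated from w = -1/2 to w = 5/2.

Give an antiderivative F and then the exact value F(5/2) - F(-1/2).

Antiderivative: F(w) = (54*w**3*cos(3*w) - 54*w**2*sin(3*w) - 180*w**2*cos(3*w) + 120*w*sin(3*w) - 36*w*cos(3*w) + 12*sin(3*w) + 175*cos(3*w))/324; value = -785*cos(15/2)/1296 - 41*sin(3/2)/216 - 17*sin(15/2)/216 - 565*cos(3/2)/1296

Integrate term by term and add the pieces.
F(w) = (54*w**3*cos(3*w) - 54*w**2*sin(3*w) - 180*w**2*cos(3*w) + 120*w*sin(3*w) - 36*w*cos(3*w) + 12*sin(3*w) + 175*cos(3*w))/324 is an antiderivative of f.
Check: d/dw[(54*w**3*cos(3*w) - 54*w**2*sin(3*w) - 180*w**2*cos(3*w) + 120*w*sin(3*w) - 36*w*cos(3*w) + 12*sin(3*w) + 175*cos(3*w))/324] = -w**3*sin(3*w)/2 + 5*w**2*sin(3*w)/3 - 5*sin(3*w)/4 = f(w).
F(5/2) = -785*cos(15/2)/1296 - 17*sin(15/2)/216; F(-1/2) = 565*cos(3/2)/1296 + 41*sin(3/2)/216.
Integral = F(5/2) - F(-1/2) = -785*cos(15/2)/1296 - 41*sin(3/2)/216 - 17*sin(15/2)/216 - 565*cos(3/2)/1296.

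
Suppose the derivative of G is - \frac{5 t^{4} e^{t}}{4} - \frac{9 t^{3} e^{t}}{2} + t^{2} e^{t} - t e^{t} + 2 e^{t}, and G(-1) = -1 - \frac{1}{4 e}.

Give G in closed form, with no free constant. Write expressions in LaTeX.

G'(t) has the shape u'v + uv' for u = - \frac{5 t^{4}}{4} + \frac{t^{3}}{2} - \frac{t^{2}}{2} + 2 and v = e^{t} — it is the derivative of the product u*v.
A general antiderivative is - \left(\frac{5 t^{4}}{4} - \frac{t^{3}}{2} + \frac{t^{2}}{2} - 2\right) e^{t} + C.
The condition gives C = -1 - \frac{1}{4 e} - (- \frac{1}{4 e}) = -1.
So G(t) = - \left(\frac{5 t^{4}}{4} - \frac{t^{3}}{2} + \frac{t^{2}}{2} - 2\right) e^{t} - 1.
Check: d/dt[- \left(\frac{5 t^{4}}{4} - \frac{t^{3}}{2} + \frac{t^{2}}{2} - 2\right) e^{t} - 1] = - \frac{5 t^{4} e^{t}}{4} - \frac{9 t^{3} e^{t}}{2} + t^{2} e^{t} - t e^{t} + 2 e^{t} = G'(t).

G(t) = - \left(\frac{5 t^{4}}{4} - \frac{t^{3}}{2} + \frac{t^{2}}{2} - 2\right) e^{t} - 1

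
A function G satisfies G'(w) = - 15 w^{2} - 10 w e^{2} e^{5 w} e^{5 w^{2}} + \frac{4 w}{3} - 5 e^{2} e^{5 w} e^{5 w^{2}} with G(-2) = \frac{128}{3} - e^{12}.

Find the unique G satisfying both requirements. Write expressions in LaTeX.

The integrand splits into summands that can be handled one at a time.
A general antiderivative is - 5 w^{3} + \frac{2 w^{2}}{3} - e^{5 w^{2} + 5 w + 2} + C.
The condition gives C = \frac{128}{3} - e^{12} - (\frac{128}{3} - e^{12}) = 0.
So G(w) = - 5 w^{3} + \frac{2 w^{2}}{3} - e^{5 w^{2} + 5 w + 2}.
Check: d/dw[- 5 w^{3} + \frac{2 w^{2}}{3} - e^{5 w^{2} + 5 w + 2}] = - 15 w^{2} - 10 w e^{2} e^{5 w} e^{5 w^{2}} + \frac{4 w}{3} - 5 e^{2} e^{5 w} e^{5 w^{2}} = G'(w).

G(w) = - 5 w^{3} + \frac{2 w^{2}}{3} - e^{5 w^{2} + 5 w + 2}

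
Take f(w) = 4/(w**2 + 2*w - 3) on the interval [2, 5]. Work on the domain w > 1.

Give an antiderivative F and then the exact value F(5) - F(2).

Antiderivative: F(w) = log(w - 1) - log(w + 3); value = -log(8) + log(4) + log(5)

The denominator factors as (w - 1)*(w + 3); partial fractions split f into directly integrable pieces: -1/(w + 3) + 1/(w - 1).
F(w) = log(w - 1) - log(w + 3) is an antiderivative of f.
Check: d/dw[log(w - 1) - log(w + 3)] = 4/(w**2 + 2*w - 3) = f(w).
F(5) = -log(8) + log(4); F(2) = -log(5).
Integral = F(5) - F(2) = -log(8) + log(4) + log(5).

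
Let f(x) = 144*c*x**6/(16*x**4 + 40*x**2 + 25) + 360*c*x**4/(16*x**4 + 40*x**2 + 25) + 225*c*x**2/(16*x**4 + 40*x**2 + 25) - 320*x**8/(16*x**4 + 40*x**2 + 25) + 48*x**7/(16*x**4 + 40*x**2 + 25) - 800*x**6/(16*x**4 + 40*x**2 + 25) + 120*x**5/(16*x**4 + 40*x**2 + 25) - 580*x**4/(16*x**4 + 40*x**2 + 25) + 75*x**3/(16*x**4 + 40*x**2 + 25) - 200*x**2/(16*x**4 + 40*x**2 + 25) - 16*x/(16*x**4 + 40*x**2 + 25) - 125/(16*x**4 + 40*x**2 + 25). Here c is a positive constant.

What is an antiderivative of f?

An antiderivative is F(x) = 3*c*x**3 - 4*x**5 + 3*x**4/4 - 5*x + 1/(2*x**2 + 5/2).

Integrate term by term and add the pieces.
Check: d/dx[3*c*x**3 - 4*x**5 + 3*x**4/4 - 5*x + 1/(2*x**2 + 5/2)] = (144*c*x**6 + 360*c*x**4 + 225*c*x**2 - 320*x**8 + 48*x**7 - 800*x**6 + 120*x**5 - 580*x**4 + 75*x**3 - 200*x**2 - 16*x - 125)/(16*x**4 + 40*x**2 + 25), which equals f(x).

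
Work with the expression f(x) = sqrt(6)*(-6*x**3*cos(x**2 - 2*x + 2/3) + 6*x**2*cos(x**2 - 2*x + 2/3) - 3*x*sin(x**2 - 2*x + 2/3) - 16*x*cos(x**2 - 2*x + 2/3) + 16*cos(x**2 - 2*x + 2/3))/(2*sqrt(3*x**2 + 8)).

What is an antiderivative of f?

An antiderivative is F(x) = -3*sqrt(x**2/2 + 4/3)*sin(x**2 - 2*x + 2/3).

Recognize the product-rule pattern: f = u'v + uv' with u = -3*sqrt(x**2/2 + 4/3), v = sin(x**2 - 2*x + 2/3), so integration by parts undoes it.
Check: d/dx[-3*sqrt(x**2/2 + 4/3)*sin(x**2 - 2*x + 2/3)] = (-6*sqrt(6)*x**3*cos(x**2 - 2*x + 2/3) + 6*sqrt(6)*x**2*cos(x**2 - 2*x + 2/3) - 3*sqrt(6)*x*sin(x**2 - 2*x + 2/3) - 16*sqrt(6)*x*cos(x**2 - 2*x + 2/3) + 16*sqrt(6)*cos(x**2 - 2*x + 2/3))/(2*sqrt(3*x**2 + 8)), which equals f(x).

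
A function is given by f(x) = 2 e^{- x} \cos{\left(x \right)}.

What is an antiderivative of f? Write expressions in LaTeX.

Differentiate the proposed F(x) back; it has to land on f(x) exactly.
Check: d/dx[\left(\sin{\left(x \right)} - \cos{\left(x \right)}\right) e^{- x}] = 2 e^{- x} \cos{\left(x \right)} = f(x).

An antiderivative is F(x) = \left(\sin{\left(x \right)} - \cos{\left(x \right)}\right) e^{- x}.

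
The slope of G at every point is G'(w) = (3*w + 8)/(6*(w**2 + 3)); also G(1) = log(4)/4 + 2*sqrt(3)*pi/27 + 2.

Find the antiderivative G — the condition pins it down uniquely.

G(w) = (9*log(w**2 + 3) + 16*sqrt(3)*atan(sqrt(3)*w/3) + 72)/36

For G(w) to be correct, d/dw[G] must agree with the stated G'(w) identically.
A general antiderivative is log(w**2 + 3)/4 + 4*sqrt(3)*atan(sqrt(3)*w/3)/9 + C.
The condition gives C = log(4)/4 + 2*sqrt(3)*pi/27 + 2 - (log(4)/4 + 2*sqrt(3)*pi/27) = 2.
So G(w) = (9*log(w**2 + 3) + 16*sqrt(3)*atan(sqrt(3)*w/3) + 72)/36.
Check: d/dw[(9*log(w**2 + 3) + 16*sqrt(3)*atan(sqrt(3)*w/3) + 72)/36] = (3*w + 8)/(6*w**2 + 18), which equals G'(w).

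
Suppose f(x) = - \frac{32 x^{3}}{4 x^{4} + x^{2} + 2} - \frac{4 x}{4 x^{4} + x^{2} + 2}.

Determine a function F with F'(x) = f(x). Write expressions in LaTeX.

f matches the chain-rule pattern g'(h)*h' with inner function h(x) = 2 x^{4} + \frac{x^{2}}{2} + 1; substituting u = h(x) collapses the integral.
Check: d/dx[- 2 \log{\left(2 x^{4} + \frac{x^{2}}{2} + 1 \right)}] = \frac{- 32 x^{3} - 4 x}{4 x^{4} + x^{2} + 2}, which equals f(x).

An antiderivative is F(x) = - 2 \log{\left(2 x^{4} + \frac{x^{2}}{2} + 1 \right)}.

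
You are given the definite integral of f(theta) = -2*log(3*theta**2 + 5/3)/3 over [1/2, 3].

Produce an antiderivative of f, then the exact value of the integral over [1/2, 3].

Antiderivative: F(theta) = -2*theta*log(3*theta**2 + 5/3)/3 + 4*theta/3 - 4*sqrt(5)*atan(3*sqrt(5)*theta/5)/9; value = -2*log(86/3) - 4*sqrt(5)*atan(9*sqrt(5)/5)/9 + log(29/12)/3 + 4*sqrt(5)*atan(3*sqrt(5)/10)/9 + 10/3

Any candidate F(theta) must reproduce f(theta) exactly when differentiated.
F(theta) = -2*theta*log(3*theta**2 + 5/3)/3 + 4*theta/3 - 4*sqrt(5)*atan(3*sqrt(5)*theta/5)/9 is an antiderivative of f.
Check: d/dtheta[-2*theta*log(3*theta**2 + 5/3)/3 + 4*theta/3 - 4*sqrt(5)*atan(3*sqrt(5)*theta/5)/9] = -2*log(3*theta**2 + 5/3)/3 = f(theta).
F(3) = -2*log(86/3) - 4*sqrt(5)*atan(9*sqrt(5)/5)/9 + 4; F(1/2) = -4*sqrt(5)*atan(3*sqrt(5)/10)/9 - log(29/12)/3 + 2/3.
Integral = F(3) - F(1/2) = -2*log(86/3) - 4*sqrt(5)*atan(9*sqrt(5)/5)/9 + log(29/12)/3 + 4*sqrt(5)*atan(3*sqrt(5)/10)/9 + 10/3.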